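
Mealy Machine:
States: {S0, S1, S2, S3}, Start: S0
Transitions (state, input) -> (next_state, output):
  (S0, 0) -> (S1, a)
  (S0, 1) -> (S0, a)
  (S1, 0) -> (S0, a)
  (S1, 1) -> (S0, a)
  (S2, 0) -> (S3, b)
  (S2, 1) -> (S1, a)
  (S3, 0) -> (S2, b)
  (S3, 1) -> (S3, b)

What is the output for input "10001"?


Step-by-step:
  (S0, 1) -> (S0, a)
  (S0, 0) -> (S1, a)
  (S1, 0) -> (S0, a)
  (S0, 0) -> (S1, a)
  (S1, 1) -> (S0, a)

"aaaaa"


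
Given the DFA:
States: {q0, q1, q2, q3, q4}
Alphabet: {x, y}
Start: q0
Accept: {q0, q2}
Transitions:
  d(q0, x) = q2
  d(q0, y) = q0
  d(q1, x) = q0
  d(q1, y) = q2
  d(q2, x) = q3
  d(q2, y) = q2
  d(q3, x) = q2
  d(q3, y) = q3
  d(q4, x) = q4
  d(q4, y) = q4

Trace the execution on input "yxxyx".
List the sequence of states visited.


Input: yxxyx
d(q0, y) = q0
d(q0, x) = q2
d(q2, x) = q3
d(q3, y) = q3
d(q3, x) = q2


q0 -> q0 -> q2 -> q3 -> q3 -> q2


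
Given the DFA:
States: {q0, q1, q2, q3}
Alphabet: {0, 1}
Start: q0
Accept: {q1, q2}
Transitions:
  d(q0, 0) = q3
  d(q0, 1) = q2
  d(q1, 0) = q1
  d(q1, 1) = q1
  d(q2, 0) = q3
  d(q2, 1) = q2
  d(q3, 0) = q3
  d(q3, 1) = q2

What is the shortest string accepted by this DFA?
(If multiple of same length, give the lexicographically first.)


BFS by string length (lex-first path to each state shown):
  len 0: q0<-""
  len 1: q2<-"1", q3<-"0"
Found accept state at length 1.

"1"


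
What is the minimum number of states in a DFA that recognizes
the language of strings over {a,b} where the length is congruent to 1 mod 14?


States track (length) mod 14.
Need 14 states: one per remainder 0..13; accept = remainder 1.

14


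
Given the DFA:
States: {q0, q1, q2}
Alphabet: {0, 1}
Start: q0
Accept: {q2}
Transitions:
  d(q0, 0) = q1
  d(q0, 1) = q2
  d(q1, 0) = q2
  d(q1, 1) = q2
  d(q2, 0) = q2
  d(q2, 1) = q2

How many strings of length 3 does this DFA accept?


Enumerating all length-3 strings:
  "000" -> q2 [accept]
  "001" -> q2 [accept]
  "010" -> q2 [accept]
  "011" -> q2 [accept]
  "100" -> q2 [accept]
  "101" -> q2 [accept]
  "110" -> q2 [accept]
  "111" -> q2 [accept]

8 out of 8


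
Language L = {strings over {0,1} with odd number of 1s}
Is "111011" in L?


count('1') = 5; 5 mod 2 = 1

Yes, "111011" is in L


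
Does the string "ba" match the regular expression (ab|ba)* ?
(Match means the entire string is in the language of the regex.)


|string| = 2; first = 'b'; last = 'a'

Yes, "ba" matches (ab|ba)*


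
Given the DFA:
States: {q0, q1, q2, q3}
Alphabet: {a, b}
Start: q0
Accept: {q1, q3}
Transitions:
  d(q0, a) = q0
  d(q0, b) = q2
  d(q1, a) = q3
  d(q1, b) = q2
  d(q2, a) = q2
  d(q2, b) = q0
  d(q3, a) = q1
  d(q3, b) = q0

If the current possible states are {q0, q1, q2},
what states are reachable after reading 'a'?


Apply transition on 'a' from each current state:
  d(q0, a) = q0
  d(q1, a) = q3
  d(q2, a) = q2

{q0, q2, q3}


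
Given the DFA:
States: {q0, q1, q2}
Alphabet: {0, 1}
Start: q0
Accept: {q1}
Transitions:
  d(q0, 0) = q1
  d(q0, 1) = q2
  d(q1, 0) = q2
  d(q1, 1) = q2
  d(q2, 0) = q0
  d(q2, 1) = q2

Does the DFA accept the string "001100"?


Trace: q0 -> q1 -> q2 -> q2 -> q2 -> q0 -> q1
Final state: q1
Accept states: {q1}

Yes, accepted (final state q1 is an accept state)


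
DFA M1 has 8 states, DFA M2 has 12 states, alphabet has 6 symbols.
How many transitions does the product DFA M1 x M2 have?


Product DFA has 8 * 12 = 96 states.
Each has 6 transitions: 96 * 6 = 576

576


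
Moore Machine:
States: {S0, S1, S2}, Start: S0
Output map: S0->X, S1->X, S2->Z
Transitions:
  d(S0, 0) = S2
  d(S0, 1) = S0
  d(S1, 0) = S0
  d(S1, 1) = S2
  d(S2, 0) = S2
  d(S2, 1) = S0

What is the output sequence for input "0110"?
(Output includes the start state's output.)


Start: S0 (output X)
  --0--> S2 (output Z)
  --1--> S0 (output X)
  --1--> S0 (output X)
  --0--> S2 (output Z)

"XZXXZ"


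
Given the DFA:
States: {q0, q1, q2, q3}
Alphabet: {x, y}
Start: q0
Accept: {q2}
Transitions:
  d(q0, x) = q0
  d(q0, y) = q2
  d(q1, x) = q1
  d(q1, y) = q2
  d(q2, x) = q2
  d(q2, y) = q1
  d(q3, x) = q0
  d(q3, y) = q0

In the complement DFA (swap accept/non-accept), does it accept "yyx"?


Trace: q0 -> q2 -> q1 -> q1
Final: q1
Original accept: {q2}
Complement: q1 is not in original accept

Yes, complement accepts (original rejects)


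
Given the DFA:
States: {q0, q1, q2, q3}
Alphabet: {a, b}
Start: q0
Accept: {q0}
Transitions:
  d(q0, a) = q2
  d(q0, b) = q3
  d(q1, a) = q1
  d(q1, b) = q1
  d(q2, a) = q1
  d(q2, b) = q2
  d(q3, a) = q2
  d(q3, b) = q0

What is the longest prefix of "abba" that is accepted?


Run the DFA, marking each prefix where the state is accepting:
  "" -> q0 [accept]
  "a" -> q2 [reject]
  "ab" -> q2 [reject]
  "abb" -> q2 [reject]
  "abba" -> q1 [reject]

""


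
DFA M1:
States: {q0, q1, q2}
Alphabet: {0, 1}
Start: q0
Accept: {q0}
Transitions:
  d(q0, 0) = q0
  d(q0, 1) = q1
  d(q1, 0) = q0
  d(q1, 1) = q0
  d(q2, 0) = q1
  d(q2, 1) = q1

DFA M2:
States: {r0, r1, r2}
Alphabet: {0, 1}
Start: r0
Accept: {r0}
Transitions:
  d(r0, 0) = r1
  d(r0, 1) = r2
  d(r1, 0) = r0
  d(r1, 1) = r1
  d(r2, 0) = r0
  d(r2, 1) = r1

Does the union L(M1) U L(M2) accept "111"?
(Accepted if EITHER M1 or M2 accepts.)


M1: final=q1 accepted=False
M2: final=r1 accepted=False

No, union rejects (neither accepts)


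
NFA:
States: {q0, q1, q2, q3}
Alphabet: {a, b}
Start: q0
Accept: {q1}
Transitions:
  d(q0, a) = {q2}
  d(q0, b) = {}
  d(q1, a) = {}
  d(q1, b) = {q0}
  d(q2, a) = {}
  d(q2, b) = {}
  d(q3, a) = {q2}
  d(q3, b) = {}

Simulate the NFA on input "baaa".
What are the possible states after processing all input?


Start: {q0}
  --b--> {}
  --a--> {}
  --a--> {}
  --a--> {}

{} (empty set, no valid transitions)


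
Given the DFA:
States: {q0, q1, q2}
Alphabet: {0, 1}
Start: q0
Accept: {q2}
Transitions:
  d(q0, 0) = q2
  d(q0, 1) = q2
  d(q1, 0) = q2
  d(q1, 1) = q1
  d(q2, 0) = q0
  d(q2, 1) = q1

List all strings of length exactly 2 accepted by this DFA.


All strings of length 2: 4 total
Accepted: 0

None


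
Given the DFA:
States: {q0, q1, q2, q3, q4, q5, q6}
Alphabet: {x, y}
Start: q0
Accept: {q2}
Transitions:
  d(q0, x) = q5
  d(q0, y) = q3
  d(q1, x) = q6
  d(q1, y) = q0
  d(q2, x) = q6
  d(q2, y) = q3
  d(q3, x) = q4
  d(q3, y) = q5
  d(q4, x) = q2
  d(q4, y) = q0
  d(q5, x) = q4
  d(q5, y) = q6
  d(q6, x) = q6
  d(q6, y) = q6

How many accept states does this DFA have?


Accept states listed: {q2}
Counting: q2(1)

1


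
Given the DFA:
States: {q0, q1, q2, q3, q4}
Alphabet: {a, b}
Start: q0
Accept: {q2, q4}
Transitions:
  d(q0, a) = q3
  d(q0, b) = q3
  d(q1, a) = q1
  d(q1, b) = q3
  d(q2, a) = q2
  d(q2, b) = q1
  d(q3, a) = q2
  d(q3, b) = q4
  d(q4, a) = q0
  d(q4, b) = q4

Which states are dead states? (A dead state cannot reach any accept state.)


Forward reachability from each state:
  q0 -> reaches accept state q2 (live)
  q1 -> reaches accept state q2 (live)
  q2 -> reaches accept state q2 (live)
  q3 -> reaches accept state q2 (live)
  q4 -> reaches accept state q2 (live)

None (all states can reach an accept state)


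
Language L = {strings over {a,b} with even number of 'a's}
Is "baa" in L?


count('a') = 2; 2 mod 2 = 0

Yes, "baa" is in L


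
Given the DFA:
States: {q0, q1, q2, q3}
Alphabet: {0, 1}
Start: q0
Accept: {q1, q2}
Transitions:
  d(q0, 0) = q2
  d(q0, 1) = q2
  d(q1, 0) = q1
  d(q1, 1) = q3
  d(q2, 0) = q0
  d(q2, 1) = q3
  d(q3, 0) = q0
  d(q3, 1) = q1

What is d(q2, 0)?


Looking up transition d(q2, 0)

q0


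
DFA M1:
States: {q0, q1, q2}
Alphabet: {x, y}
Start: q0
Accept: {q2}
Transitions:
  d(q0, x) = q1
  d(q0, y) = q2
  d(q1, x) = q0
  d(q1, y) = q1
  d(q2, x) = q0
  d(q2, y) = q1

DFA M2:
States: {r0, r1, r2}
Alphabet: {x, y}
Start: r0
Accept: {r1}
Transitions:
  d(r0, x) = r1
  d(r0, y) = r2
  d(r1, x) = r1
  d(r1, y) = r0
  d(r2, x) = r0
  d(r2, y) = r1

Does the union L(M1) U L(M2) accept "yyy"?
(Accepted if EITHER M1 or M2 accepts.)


M1: final=q1 accepted=False
M2: final=r0 accepted=False

No, union rejects (neither accepts)


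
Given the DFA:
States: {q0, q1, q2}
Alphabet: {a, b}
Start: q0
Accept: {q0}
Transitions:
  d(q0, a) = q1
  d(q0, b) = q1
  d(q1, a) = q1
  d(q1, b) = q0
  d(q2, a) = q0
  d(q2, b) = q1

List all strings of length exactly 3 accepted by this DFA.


All strings of length 3: 8 total
Accepted: 2

"aab", "bab"


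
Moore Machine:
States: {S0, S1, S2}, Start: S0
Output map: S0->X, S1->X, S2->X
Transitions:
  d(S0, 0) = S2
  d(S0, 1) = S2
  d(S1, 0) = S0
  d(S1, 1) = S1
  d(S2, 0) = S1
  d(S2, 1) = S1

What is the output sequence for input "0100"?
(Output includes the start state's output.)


Start: S0 (output X)
  --0--> S2 (output X)
  --1--> S1 (output X)
  --0--> S0 (output X)
  --0--> S2 (output X)

"XXXXX"


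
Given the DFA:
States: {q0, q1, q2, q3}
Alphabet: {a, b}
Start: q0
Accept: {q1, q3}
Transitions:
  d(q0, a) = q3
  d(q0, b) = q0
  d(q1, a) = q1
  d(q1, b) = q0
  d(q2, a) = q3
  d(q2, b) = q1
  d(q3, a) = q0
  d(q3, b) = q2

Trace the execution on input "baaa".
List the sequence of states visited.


Input: baaa
d(q0, b) = q0
d(q0, a) = q3
d(q3, a) = q0
d(q0, a) = q3


q0 -> q0 -> q3 -> q0 -> q3


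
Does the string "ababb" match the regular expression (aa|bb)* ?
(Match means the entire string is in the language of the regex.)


|string| = 5; first = 'a'; last = 'b'

No, "ababb" does not match (aa|bb)*


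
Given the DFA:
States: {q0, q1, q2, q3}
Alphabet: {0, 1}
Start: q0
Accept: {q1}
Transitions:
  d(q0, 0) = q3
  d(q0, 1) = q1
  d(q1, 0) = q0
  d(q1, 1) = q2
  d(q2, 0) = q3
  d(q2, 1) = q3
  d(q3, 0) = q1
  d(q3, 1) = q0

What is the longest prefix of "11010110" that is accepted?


Run the DFA, marking each prefix where the state is accepting:
  "" -> q0 [reject]
  "1" -> q1 [accept]
  "11" -> q2 [reject]
  "110" -> q3 [reject]
  "1101" -> q0 [reject]
  "11010" -> q3 [reject]
  "110101" -> q0 [reject]
  "1101011" -> q1 [accept]
  "11010110" -> q0 [reject]

"1101011"


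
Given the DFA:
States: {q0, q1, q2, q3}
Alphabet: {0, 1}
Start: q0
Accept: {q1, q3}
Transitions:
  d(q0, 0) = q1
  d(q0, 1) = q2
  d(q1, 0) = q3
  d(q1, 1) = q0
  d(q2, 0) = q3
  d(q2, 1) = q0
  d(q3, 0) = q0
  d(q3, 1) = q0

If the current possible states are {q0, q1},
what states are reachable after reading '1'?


Apply transition on '1' from each current state:
  d(q0, 1) = q2
  d(q1, 1) = q0

{q0, q2}


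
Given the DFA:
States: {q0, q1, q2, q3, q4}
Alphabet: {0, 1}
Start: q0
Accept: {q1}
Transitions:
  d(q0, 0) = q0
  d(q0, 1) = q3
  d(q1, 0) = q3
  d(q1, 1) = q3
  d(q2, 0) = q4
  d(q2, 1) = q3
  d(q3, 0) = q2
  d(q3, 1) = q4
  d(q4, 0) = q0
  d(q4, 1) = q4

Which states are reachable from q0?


BFS from q0:
  layer 0: {q0}
  layer 1: {q3}
  layer 2: {q2, q4}

{q0, q2, q3, q4}


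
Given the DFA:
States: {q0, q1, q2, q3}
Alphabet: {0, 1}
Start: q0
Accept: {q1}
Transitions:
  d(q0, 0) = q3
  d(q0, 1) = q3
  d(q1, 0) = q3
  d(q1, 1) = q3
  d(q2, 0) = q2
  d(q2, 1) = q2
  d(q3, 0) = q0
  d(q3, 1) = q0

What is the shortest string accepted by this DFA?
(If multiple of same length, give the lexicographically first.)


BFS by string length (lex-first path to each state shown):
  len 0: q0<-""
  len 1: q3<-"0"
  len 2: q0<-"00"
  len 3: q3<-"000"
  len 4: q0<-"0000"
  len 5: q3<-"00000"
  len 6: q0<-"000000"
  len 7: q3<-"0000000"
  len 8: q0<-"00000000"

No string accepted (empty language)


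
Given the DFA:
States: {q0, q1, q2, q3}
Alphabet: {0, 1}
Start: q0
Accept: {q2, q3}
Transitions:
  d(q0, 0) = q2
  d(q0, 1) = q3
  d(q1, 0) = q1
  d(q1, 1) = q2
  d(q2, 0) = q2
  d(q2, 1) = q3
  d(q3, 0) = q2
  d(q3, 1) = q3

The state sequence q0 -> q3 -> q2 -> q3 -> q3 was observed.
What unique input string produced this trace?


Trace back each transition to find the symbol:
  q0 --[1]--> q3
  q3 --[0]--> q2
  q2 --[1]--> q3
  q3 --[1]--> q3

"1011"


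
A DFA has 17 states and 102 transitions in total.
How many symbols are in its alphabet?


Each state has exactly one transition per symbol.
|alphabet| = transitions / states = 102 / 17 = 6

6


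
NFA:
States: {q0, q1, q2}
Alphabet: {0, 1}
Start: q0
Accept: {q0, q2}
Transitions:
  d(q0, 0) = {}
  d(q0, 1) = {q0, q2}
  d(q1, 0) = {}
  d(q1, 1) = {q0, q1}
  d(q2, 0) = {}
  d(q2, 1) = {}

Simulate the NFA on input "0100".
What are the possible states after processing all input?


Start: {q0}
  --0--> {}
  --1--> {}
  --0--> {}
  --0--> {}

{} (empty set, no valid transitions)


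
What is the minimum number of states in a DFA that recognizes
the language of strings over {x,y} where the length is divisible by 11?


States track (length) mod 11.
Need 11 states: one per remainder 0..10; accept = remainder 0.

11


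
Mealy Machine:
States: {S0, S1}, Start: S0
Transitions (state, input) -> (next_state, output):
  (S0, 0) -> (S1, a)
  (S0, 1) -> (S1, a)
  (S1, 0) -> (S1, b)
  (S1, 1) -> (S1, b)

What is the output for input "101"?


Step-by-step:
  (S0, 1) -> (S1, a)
  (S1, 0) -> (S1, b)
  (S1, 1) -> (S1, b)

"abb"


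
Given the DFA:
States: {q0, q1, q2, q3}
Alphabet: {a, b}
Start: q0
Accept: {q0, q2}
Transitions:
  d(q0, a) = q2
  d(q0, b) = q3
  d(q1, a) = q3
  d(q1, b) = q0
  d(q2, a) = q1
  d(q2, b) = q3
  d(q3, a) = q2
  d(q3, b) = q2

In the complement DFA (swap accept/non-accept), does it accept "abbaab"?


Trace: q0 -> q2 -> q3 -> q2 -> q1 -> q3 -> q2
Final: q2
Original accept: {q0, q2}
Complement: q2 is in original accept

No, complement rejects (original accepts)


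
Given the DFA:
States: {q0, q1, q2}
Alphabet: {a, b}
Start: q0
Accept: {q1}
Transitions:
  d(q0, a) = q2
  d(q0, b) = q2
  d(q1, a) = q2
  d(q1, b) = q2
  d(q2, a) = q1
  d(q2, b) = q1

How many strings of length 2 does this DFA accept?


Enumerating all length-2 strings:
  "aa" -> q1 [accept]
  "ab" -> q1 [accept]
  "ba" -> q1 [accept]
  "bb" -> q1 [accept]

4 out of 4


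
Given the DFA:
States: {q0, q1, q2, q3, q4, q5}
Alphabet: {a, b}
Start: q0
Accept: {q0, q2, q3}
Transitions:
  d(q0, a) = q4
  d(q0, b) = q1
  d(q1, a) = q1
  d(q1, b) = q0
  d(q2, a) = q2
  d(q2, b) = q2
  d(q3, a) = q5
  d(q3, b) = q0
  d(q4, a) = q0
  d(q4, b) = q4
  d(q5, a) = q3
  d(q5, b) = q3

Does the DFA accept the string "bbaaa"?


Trace: q0 -> q1 -> q0 -> q4 -> q0 -> q4
Final state: q4
Accept states: {q0, q2, q3}

No, rejected (final state q4 is not an accept state)


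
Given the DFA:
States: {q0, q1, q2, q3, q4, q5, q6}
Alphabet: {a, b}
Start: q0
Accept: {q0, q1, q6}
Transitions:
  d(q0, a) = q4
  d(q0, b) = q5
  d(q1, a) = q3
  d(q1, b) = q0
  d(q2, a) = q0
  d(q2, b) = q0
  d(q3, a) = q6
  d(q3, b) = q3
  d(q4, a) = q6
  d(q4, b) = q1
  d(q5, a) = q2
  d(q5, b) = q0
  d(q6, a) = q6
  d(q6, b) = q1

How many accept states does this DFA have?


Accept states listed: {q0, q1, q6}
Counting: q0(1) q1(2) q6(3)

3


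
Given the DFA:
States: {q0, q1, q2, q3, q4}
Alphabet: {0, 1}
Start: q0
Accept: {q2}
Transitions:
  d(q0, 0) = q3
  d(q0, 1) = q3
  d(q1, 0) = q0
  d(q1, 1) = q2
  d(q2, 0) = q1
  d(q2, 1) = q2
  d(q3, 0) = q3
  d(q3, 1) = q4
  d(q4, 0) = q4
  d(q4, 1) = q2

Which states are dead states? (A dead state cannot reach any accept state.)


Forward reachability from each state:
  q0 -> reaches accept state q2 (live)
  q1 -> reaches accept state q2 (live)
  q2 -> reaches accept state q2 (live)
  q3 -> reaches accept state q2 (live)
  q4 -> reaches accept state q2 (live)

None (all states can reach an accept state)


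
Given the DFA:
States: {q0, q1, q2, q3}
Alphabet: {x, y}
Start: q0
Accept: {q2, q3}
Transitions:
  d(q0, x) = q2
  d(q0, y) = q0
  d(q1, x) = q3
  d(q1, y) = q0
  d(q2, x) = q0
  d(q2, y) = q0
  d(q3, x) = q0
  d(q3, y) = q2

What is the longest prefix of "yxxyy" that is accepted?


Run the DFA, marking each prefix where the state is accepting:
  "" -> q0 [reject]
  "y" -> q0 [reject]
  "yx" -> q2 [accept]
  "yxx" -> q0 [reject]
  "yxxy" -> q0 [reject]
  "yxxyy" -> q0 [reject]

"yx"


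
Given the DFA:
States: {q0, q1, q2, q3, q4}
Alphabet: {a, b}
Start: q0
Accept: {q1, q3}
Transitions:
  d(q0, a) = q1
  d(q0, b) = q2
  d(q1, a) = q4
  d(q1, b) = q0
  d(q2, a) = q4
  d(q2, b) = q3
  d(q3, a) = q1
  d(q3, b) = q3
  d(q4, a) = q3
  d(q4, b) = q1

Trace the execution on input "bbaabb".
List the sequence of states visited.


Input: bbaabb
d(q0, b) = q2
d(q2, b) = q3
d(q3, a) = q1
d(q1, a) = q4
d(q4, b) = q1
d(q1, b) = q0


q0 -> q2 -> q3 -> q1 -> q4 -> q1 -> q0


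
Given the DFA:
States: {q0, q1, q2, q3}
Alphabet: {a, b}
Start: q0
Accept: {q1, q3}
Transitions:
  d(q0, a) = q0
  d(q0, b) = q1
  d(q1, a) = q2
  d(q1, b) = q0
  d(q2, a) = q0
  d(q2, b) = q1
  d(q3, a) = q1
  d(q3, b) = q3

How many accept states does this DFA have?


Accept states listed: {q1, q3}
Counting: q1(1) q3(2)

2


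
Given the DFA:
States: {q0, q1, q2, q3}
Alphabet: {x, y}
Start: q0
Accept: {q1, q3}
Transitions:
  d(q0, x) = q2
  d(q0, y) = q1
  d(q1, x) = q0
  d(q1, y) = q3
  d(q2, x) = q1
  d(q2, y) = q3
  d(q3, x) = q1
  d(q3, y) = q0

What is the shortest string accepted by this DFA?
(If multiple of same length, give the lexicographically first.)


BFS by string length (lex-first path to each state shown):
  len 0: q0<-""
  len 1: q1<-"y", q2<-"x"
Found accept state at length 1.

"y"


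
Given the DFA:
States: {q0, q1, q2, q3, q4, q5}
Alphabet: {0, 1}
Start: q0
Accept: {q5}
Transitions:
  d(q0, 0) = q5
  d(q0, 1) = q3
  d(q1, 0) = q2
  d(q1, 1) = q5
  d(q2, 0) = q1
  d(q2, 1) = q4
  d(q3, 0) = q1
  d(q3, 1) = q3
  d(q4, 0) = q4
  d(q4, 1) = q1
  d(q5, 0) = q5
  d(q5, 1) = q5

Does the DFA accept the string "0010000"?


Trace: q0 -> q5 -> q5 -> q5 -> q5 -> q5 -> q5 -> q5
Final state: q5
Accept states: {q5}

Yes, accepted (final state q5 is an accept state)


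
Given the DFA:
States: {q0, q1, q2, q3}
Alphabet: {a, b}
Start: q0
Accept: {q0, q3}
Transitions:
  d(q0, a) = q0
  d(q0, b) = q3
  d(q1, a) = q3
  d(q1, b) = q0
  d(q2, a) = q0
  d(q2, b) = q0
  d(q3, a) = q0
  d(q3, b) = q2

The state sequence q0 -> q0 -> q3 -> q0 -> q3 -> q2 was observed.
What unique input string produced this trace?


Trace back each transition to find the symbol:
  q0 --[a]--> q0
  q0 --[b]--> q3
  q3 --[a]--> q0
  q0 --[b]--> q3
  q3 --[b]--> q2

"ababb"


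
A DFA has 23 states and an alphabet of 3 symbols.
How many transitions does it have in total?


Each state has exactly one transition per symbol.
23 * 3 = 69

69


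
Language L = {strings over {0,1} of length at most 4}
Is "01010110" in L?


length = 8

No, "01010110" is not in L


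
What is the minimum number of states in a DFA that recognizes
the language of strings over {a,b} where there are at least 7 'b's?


States: count = 0, 1, ..., 6, and a final '>= 7' state.
Total: 7 + 1 = 8. Accept = '>= 7' state.

8


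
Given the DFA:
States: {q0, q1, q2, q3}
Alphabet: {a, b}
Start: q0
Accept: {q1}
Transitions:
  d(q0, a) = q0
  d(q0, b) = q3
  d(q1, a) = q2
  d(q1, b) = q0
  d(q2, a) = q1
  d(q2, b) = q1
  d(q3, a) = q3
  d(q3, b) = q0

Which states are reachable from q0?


BFS from q0:
  layer 0: {q0}
  layer 1: {q3}

{q0, q3}


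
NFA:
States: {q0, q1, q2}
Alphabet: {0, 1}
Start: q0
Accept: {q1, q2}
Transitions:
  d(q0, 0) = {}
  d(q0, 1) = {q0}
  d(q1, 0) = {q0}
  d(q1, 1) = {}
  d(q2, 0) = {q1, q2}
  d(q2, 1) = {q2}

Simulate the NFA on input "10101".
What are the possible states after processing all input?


Start: {q0}
  --1--> {q0}
  --0--> {}
  --1--> {}
  --0--> {}
  --1--> {}

{} (empty set, no valid transitions)


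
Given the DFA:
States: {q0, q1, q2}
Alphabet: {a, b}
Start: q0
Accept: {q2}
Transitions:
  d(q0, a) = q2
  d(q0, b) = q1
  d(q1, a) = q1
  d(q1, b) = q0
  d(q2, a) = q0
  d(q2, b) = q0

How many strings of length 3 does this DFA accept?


Enumerating all length-3 strings:
  "aaa" -> q2 [accept]
  "aab" -> q1 [reject]
  "aba" -> q2 [accept]
  "abb" -> q1 [reject]
  "baa" -> q1 [reject]
  "bab" -> q0 [reject]
  "bba" -> q2 [accept]
  "bbb" -> q1 [reject]

3 out of 8


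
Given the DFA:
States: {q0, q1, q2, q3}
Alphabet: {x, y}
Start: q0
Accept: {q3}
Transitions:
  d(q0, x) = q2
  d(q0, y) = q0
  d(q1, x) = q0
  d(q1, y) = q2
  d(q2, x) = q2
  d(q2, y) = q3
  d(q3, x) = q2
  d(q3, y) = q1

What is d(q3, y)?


Looking up transition d(q3, y)

q1


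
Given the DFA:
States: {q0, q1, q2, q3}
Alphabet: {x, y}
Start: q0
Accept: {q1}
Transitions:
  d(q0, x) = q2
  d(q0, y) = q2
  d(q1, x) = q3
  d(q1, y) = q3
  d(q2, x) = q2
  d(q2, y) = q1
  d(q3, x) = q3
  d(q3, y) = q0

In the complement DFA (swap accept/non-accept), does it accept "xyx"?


Trace: q0 -> q2 -> q1 -> q3
Final: q3
Original accept: {q1}
Complement: q3 is not in original accept

Yes, complement accepts (original rejects)


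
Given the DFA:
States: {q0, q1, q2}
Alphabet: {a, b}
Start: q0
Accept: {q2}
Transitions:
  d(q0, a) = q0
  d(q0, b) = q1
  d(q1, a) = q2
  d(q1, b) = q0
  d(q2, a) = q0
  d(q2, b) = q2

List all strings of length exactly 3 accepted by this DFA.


All strings of length 3: 8 total
Accepted: 2

"aba", "bab"


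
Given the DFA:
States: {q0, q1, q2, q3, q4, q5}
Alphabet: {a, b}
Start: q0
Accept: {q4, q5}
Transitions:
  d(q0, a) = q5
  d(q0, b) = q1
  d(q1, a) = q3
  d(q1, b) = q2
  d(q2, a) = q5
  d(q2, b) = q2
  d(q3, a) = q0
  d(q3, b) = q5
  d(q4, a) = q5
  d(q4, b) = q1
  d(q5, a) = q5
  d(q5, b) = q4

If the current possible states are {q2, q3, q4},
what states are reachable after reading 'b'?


Apply transition on 'b' from each current state:
  d(q2, b) = q2
  d(q3, b) = q5
  d(q4, b) = q1

{q1, q2, q5}


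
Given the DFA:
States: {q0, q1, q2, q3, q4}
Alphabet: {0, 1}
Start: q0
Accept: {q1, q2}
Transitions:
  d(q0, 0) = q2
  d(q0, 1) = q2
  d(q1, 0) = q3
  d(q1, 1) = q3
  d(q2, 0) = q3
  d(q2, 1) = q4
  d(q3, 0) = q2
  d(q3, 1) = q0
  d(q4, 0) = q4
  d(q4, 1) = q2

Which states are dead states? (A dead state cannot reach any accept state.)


Forward reachability from each state:
  q0 -> reaches accept state q2 (live)
  q1 -> reaches accept state q1 (live)
  q2 -> reaches accept state q2 (live)
  q3 -> reaches accept state q2 (live)
  q4 -> reaches accept state q2 (live)

None (all states can reach an accept state)


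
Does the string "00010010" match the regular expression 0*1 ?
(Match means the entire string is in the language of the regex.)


|string| = 8; first = '0'; last = '0'

No, "00010010" does not match 0*1


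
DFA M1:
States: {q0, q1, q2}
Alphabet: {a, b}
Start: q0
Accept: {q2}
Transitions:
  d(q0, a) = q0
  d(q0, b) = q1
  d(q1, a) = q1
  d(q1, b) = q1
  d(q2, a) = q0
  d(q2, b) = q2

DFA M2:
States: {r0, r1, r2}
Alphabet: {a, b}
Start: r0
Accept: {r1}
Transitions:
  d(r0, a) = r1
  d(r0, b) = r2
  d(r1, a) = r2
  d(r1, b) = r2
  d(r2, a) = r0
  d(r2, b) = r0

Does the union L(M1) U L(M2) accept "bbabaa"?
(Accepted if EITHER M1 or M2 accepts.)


M1: final=q1 accepted=False
M2: final=r1 accepted=True

Yes, union accepts


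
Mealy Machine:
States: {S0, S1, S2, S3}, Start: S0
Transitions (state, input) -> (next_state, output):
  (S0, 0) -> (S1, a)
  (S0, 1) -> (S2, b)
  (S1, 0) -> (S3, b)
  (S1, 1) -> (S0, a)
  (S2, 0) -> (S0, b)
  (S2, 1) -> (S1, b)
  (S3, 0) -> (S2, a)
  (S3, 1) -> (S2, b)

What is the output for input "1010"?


Step-by-step:
  (S0, 1) -> (S2, b)
  (S2, 0) -> (S0, b)
  (S0, 1) -> (S2, b)
  (S2, 0) -> (S0, b)

"bbbb"


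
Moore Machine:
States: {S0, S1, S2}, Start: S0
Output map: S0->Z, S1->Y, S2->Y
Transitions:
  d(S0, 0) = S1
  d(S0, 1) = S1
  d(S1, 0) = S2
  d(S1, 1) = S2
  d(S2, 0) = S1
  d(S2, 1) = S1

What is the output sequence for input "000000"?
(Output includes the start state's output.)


Start: S0 (output Z)
  --0--> S1 (output Y)
  --0--> S2 (output Y)
  --0--> S1 (output Y)
  --0--> S2 (output Y)
  --0--> S1 (output Y)
  --0--> S2 (output Y)

"ZYYYYYY"


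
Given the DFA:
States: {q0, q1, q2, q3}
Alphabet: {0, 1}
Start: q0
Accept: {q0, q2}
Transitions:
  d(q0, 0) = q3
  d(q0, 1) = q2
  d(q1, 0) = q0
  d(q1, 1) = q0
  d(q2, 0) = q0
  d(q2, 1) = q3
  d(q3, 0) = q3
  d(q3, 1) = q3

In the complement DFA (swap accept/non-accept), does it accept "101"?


Trace: q0 -> q2 -> q0 -> q2
Final: q2
Original accept: {q0, q2}
Complement: q2 is in original accept

No, complement rejects (original accepts)


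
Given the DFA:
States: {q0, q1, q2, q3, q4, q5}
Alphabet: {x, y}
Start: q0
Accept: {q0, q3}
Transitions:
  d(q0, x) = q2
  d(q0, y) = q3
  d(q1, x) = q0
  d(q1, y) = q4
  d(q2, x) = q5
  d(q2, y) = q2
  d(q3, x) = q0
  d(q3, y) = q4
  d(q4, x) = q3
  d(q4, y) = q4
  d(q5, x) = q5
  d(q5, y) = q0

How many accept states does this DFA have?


Accept states listed: {q0, q3}
Counting: q0(1) q3(2)

2


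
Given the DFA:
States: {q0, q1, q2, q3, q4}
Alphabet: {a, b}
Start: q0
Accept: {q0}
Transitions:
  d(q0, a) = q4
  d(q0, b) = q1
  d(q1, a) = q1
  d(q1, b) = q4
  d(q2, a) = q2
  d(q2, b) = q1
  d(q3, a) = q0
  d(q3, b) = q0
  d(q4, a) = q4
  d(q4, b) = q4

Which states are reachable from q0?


BFS from q0:
  layer 0: {q0}
  layer 1: {q1, q4}

{q0, q1, q4}


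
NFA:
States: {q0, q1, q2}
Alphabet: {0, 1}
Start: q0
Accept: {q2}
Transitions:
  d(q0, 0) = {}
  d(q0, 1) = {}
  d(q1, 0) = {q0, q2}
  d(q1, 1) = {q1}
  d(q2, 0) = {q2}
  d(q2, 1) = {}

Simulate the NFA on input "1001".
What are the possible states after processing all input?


Start: {q0}
  --1--> {}
  --0--> {}
  --0--> {}
  --1--> {}

{} (empty set, no valid transitions)


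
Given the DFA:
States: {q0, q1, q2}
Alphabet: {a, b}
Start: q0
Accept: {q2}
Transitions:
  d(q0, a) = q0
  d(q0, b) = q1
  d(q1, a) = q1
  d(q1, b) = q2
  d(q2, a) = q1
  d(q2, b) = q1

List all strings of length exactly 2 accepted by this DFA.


All strings of length 2: 4 total
Accepted: 1

"bb"


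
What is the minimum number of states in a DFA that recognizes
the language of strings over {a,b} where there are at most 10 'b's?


States: count = 0, 1, ..., 10 (all accepting; 11 states), plus a dead state for count > 10.
Total: 11 + 1 = 12.

12


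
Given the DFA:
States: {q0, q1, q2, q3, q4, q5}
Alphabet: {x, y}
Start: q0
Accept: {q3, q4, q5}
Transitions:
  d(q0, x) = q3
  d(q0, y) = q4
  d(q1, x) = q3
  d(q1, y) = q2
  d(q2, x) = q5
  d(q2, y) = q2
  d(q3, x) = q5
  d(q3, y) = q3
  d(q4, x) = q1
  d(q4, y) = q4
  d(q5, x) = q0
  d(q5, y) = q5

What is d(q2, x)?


Looking up transition d(q2, x)

q5


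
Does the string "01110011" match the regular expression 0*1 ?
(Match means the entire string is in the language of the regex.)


|string| = 8; first = '0'; last = '1'

No, "01110011" does not match 0*1


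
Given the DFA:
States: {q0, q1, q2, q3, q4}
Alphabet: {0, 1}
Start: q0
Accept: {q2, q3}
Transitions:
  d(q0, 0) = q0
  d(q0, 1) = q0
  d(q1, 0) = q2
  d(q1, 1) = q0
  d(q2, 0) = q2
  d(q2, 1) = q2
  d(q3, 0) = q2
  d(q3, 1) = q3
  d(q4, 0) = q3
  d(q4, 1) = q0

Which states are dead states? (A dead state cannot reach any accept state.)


Forward reachability from each state:
  q0 -> reaches {q0}, no accept state (dead)
  q1 -> reaches accept state q2 (live)
  q2 -> reaches accept state q2 (live)
  q3 -> reaches accept state q2 (live)
  q4 -> reaches accept state q2 (live)

{q0}


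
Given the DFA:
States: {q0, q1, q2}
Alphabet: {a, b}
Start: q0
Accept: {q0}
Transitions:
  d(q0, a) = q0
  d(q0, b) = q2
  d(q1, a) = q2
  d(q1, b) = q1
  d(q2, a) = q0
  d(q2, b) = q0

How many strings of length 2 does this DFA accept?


Enumerating all length-2 strings:
  "aa" -> q0 [accept]
  "ab" -> q2 [reject]
  "ba" -> q0 [accept]
  "bb" -> q0 [accept]

3 out of 4


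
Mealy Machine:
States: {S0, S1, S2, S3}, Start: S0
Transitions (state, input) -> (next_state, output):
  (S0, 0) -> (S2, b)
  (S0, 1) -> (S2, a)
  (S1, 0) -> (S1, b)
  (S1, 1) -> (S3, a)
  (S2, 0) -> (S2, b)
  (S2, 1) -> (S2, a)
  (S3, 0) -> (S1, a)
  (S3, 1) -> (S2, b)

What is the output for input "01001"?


Step-by-step:
  (S0, 0) -> (S2, b)
  (S2, 1) -> (S2, a)
  (S2, 0) -> (S2, b)
  (S2, 0) -> (S2, b)
  (S2, 1) -> (S2, a)

"babba"


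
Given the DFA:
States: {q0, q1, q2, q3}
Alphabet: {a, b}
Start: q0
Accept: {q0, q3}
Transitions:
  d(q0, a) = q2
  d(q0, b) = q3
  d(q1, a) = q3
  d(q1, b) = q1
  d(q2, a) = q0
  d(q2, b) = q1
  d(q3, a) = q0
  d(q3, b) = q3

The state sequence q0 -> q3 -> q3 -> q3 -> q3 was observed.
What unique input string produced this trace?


Trace back each transition to find the symbol:
  q0 --[b]--> q3
  q3 --[b]--> q3
  q3 --[b]--> q3
  q3 --[b]--> q3

"bbbb"


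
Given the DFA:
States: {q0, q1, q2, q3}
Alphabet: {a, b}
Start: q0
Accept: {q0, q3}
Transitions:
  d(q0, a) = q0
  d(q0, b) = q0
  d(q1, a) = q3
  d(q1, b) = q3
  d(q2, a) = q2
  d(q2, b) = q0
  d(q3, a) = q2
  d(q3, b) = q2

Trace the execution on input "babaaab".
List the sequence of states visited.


Input: babaaab
d(q0, b) = q0
d(q0, a) = q0
d(q0, b) = q0
d(q0, a) = q0
d(q0, a) = q0
d(q0, a) = q0
d(q0, b) = q0


q0 -> q0 -> q0 -> q0 -> q0 -> q0 -> q0 -> q0


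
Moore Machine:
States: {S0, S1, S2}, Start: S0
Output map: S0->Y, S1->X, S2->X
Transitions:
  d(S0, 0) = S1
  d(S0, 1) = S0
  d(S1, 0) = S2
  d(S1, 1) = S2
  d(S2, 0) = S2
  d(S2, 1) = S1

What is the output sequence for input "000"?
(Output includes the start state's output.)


Start: S0 (output Y)
  --0--> S1 (output X)
  --0--> S2 (output X)
  --0--> S2 (output X)

"YXXX"


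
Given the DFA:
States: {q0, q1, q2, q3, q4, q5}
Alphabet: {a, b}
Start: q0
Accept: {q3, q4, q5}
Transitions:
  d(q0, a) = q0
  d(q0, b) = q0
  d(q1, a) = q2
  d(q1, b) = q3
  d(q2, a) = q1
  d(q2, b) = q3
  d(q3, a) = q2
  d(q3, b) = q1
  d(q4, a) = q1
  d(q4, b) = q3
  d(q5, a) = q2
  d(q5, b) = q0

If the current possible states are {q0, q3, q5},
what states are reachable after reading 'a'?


Apply transition on 'a' from each current state:
  d(q0, a) = q0
  d(q3, a) = q2
  d(q5, a) = q2

{q0, q2}


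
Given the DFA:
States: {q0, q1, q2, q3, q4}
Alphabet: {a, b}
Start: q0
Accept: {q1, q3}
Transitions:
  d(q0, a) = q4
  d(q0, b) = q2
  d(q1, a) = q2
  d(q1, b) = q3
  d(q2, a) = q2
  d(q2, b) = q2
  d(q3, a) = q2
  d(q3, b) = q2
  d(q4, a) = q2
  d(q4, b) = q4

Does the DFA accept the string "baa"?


Trace: q0 -> q2 -> q2 -> q2
Final state: q2
Accept states: {q1, q3}

No, rejected (final state q2 is not an accept state)


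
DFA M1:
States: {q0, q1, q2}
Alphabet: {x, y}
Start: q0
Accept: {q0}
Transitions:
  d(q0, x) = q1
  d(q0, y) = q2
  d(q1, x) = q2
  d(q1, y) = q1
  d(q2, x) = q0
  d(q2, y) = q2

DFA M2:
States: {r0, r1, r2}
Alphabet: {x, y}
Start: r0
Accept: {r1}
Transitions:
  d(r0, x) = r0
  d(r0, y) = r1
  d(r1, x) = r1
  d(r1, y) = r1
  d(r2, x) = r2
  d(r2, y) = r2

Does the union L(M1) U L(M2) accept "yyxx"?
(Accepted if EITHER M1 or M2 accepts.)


M1: final=q1 accepted=False
M2: final=r1 accepted=True

Yes, union accepts


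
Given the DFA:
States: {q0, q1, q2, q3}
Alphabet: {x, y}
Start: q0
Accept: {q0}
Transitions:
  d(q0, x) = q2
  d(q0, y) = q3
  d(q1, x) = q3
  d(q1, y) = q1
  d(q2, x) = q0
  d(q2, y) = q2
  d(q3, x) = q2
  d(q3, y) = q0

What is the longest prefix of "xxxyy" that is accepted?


Run the DFA, marking each prefix where the state is accepting:
  "" -> q0 [accept]
  "x" -> q2 [reject]
  "xx" -> q0 [accept]
  "xxx" -> q2 [reject]
  "xxxy" -> q2 [reject]
  "xxxyy" -> q2 [reject]

"xx"


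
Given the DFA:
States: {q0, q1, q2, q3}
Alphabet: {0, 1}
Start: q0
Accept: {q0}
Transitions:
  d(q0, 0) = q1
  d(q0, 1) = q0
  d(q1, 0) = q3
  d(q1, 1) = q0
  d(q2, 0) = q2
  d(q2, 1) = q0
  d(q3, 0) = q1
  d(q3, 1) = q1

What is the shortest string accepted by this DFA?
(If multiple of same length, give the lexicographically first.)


BFS by string length (lex-first path to each state shown):
  len 0: q0<-""
Found accept state at length 0.

"" (empty string)


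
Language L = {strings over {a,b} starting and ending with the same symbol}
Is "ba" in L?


first = 'b', last = 'a'

No, "ba" is not in L


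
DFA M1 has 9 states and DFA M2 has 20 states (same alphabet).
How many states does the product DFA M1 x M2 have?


Product construction pairs every M1 state with every M2 state.
9 * 20 = 180

180


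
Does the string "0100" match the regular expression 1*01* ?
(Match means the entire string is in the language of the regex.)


|string| = 4; first = '0'; last = '0'

No, "0100" does not match 1*01*


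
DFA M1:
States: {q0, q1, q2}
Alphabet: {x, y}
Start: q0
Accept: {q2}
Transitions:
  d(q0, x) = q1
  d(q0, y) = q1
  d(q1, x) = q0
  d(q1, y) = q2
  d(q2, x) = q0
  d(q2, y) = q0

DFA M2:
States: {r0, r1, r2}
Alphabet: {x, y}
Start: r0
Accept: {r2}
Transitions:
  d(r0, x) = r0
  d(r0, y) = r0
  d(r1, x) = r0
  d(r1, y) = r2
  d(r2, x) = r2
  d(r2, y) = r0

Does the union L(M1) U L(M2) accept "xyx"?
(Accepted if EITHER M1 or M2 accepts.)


M1: final=q0 accepted=False
M2: final=r0 accepted=False

No, union rejects (neither accepts)


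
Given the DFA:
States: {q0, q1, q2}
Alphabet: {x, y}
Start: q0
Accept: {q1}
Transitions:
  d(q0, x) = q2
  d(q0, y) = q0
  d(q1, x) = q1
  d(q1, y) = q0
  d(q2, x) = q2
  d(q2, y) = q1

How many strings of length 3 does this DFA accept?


Enumerating all length-3 strings:
  "xxx" -> q2 [reject]
  "xxy" -> q1 [accept]
  "xyx" -> q1 [accept]
  "xyy" -> q0 [reject]
  "yxx" -> q2 [reject]
  "yxy" -> q1 [accept]
  "yyx" -> q2 [reject]
  "yyy" -> q0 [reject]

3 out of 8


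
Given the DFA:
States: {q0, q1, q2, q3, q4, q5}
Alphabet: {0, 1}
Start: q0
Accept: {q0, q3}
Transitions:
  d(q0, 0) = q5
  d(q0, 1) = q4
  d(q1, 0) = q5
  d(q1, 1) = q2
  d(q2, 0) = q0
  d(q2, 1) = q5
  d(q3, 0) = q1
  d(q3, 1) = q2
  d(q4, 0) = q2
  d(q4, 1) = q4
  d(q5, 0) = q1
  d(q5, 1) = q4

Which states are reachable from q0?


BFS from q0:
  layer 0: {q0}
  layer 1: {q4, q5}
  layer 2: {q1, q2}

{q0, q1, q2, q4, q5}


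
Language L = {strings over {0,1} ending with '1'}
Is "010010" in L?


last symbol = '0'

No, "010010" is not in L


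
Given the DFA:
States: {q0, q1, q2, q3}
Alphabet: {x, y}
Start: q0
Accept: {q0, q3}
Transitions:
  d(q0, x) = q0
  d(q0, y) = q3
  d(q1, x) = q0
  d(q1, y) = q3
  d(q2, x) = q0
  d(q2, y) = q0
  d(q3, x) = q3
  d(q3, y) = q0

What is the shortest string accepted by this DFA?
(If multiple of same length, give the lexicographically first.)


BFS by string length (lex-first path to each state shown):
  len 0: q0<-""
Found accept state at length 0.

"" (empty string)


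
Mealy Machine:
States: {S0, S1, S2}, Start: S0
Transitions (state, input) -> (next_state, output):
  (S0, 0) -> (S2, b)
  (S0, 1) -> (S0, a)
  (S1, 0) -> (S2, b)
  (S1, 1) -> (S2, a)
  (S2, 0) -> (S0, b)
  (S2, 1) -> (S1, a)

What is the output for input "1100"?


Step-by-step:
  (S0, 1) -> (S0, a)
  (S0, 1) -> (S0, a)
  (S0, 0) -> (S2, b)
  (S2, 0) -> (S0, b)

"aabb"


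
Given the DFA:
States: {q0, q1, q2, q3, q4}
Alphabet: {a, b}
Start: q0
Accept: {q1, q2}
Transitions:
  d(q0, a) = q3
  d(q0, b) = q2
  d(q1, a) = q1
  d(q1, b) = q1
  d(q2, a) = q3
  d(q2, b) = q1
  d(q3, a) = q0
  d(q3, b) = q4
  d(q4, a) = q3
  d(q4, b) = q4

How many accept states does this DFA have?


Accept states listed: {q1, q2}
Counting: q1(1) q2(2)

2


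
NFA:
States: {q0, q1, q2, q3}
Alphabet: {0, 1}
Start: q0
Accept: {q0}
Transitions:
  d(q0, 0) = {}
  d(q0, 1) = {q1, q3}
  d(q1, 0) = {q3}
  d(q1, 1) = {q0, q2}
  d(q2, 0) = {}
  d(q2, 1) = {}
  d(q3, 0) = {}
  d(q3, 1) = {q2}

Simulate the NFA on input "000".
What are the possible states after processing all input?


Start: {q0}
  --0--> {}
  --0--> {}
  --0--> {}

{} (empty set, no valid transitions)


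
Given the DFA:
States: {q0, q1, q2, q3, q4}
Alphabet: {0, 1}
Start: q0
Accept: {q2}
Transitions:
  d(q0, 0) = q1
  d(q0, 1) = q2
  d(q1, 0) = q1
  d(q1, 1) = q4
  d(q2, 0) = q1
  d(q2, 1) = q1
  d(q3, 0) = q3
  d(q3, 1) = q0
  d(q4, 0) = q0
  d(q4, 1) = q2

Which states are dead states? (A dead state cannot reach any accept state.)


Forward reachability from each state:
  q0 -> reaches accept state q2 (live)
  q1 -> reaches accept state q2 (live)
  q2 -> reaches accept state q2 (live)
  q3 -> reaches accept state q2 (live)
  q4 -> reaches accept state q2 (live)

None (all states can reach an accept state)


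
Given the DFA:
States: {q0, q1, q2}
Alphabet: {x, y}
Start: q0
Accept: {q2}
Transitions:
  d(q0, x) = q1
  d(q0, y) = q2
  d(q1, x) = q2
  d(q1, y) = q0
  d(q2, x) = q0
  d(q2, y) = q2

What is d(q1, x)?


Looking up transition d(q1, x)

q2


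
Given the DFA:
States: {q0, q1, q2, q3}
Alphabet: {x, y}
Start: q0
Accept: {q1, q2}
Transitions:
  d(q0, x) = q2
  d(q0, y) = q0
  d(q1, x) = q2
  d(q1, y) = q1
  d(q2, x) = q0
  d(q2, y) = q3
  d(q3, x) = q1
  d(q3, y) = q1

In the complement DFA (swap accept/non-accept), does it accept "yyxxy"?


Trace: q0 -> q0 -> q0 -> q2 -> q0 -> q0
Final: q0
Original accept: {q1, q2}
Complement: q0 is not in original accept

Yes, complement accepts (original rejects)


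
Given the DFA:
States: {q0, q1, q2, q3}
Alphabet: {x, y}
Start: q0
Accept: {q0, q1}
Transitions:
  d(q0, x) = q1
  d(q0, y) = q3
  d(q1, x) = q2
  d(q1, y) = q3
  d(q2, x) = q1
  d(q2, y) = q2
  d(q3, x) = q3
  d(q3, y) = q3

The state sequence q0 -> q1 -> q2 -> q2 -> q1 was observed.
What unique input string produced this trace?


Trace back each transition to find the symbol:
  q0 --[x]--> q1
  q1 --[x]--> q2
  q2 --[y]--> q2
  q2 --[x]--> q1

"xxyx"


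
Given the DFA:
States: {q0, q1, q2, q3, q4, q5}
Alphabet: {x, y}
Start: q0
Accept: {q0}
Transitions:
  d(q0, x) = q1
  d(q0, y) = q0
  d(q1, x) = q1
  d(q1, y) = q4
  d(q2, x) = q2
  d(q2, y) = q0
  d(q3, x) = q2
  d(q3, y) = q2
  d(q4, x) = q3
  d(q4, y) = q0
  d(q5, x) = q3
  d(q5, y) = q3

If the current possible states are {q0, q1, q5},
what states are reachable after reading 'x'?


Apply transition on 'x' from each current state:
  d(q0, x) = q1
  d(q1, x) = q1
  d(q5, x) = q3

{q1, q3}


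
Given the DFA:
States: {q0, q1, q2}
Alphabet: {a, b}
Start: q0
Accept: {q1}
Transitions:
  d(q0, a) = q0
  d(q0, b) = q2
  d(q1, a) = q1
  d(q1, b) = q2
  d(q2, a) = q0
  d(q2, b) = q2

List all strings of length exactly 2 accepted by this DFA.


All strings of length 2: 4 total
Accepted: 0

None


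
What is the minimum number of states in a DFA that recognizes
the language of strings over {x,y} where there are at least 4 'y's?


States: count = 0, 1, ..., 3, and a final '>= 4' state.
Total: 4 + 1 = 5. Accept = '>= 4' state.

5


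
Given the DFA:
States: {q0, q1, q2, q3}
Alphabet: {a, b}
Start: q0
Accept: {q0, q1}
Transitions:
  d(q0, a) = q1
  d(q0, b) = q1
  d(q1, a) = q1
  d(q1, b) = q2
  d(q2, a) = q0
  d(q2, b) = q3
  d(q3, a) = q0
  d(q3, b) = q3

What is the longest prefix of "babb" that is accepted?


Run the DFA, marking each prefix where the state is accepting:
  "" -> q0 [accept]
  "b" -> q1 [accept]
  "ba" -> q1 [accept]
  "bab" -> q2 [reject]
  "babb" -> q3 [reject]

"ba"


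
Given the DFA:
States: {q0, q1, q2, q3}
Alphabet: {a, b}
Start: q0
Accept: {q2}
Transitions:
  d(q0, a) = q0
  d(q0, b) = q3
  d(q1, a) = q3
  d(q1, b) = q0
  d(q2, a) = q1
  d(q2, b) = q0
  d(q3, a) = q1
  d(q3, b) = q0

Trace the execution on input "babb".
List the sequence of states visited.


Input: babb
d(q0, b) = q3
d(q3, a) = q1
d(q1, b) = q0
d(q0, b) = q3


q0 -> q3 -> q1 -> q0 -> q3


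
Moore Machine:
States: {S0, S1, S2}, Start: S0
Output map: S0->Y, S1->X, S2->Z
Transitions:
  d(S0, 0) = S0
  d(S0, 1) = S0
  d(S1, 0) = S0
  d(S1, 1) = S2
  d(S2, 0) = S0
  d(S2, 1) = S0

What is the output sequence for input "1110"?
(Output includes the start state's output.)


Start: S0 (output Y)
  --1--> S0 (output Y)
  --1--> S0 (output Y)
  --1--> S0 (output Y)
  --0--> S0 (output Y)

"YYYYY"


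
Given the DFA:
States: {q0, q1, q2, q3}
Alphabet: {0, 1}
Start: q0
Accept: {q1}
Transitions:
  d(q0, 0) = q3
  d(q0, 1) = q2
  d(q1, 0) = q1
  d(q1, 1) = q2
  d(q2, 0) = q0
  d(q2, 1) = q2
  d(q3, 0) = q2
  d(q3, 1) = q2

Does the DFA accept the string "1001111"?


Trace: q0 -> q2 -> q0 -> q3 -> q2 -> q2 -> q2 -> q2
Final state: q2
Accept states: {q1}

No, rejected (final state q2 is not an accept state)
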